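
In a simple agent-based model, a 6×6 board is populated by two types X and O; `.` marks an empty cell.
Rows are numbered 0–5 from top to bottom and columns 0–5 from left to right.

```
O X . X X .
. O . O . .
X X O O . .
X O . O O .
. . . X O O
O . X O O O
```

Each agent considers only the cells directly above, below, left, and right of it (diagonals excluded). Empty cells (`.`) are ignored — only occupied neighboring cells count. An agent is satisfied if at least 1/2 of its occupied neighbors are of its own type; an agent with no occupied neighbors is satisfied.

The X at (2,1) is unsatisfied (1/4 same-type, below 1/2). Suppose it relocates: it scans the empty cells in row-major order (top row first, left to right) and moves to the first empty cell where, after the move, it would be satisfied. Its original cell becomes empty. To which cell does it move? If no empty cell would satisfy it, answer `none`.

(0,2)

Vacating (2,1). Empty cells in order:
  (0,2): 2/2 same-type → satisfied — stop here.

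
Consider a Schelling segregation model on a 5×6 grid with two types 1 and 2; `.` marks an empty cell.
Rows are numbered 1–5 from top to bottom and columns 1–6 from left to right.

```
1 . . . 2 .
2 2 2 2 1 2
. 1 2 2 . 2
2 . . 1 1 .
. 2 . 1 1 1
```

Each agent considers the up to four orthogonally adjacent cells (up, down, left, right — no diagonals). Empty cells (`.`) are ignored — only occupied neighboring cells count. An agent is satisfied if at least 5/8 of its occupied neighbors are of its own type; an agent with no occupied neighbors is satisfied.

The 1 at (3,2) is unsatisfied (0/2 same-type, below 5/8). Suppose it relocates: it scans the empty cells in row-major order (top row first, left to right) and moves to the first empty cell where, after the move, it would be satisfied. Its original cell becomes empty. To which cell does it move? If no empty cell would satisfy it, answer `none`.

Vacating (3,2). Empty cells in order:
  (1,2): 1/2 same-type → still unsatisfied.
  (1,3): 0/1 same-type → still unsatisfied.
  (1,4): 0/2 same-type → still unsatisfied.
  (1,6): 0/2 same-type → still unsatisfied.
  (3,1): 0/2 same-type → still unsatisfied.
  (3,5): 2/4 same-type → still unsatisfied.
  (4,2): 0/2 same-type → still unsatisfied.
  (4,3): 1/2 same-type → still unsatisfied.
  (4,6): 2/3 same-type → satisfied — stop here.

(4,6)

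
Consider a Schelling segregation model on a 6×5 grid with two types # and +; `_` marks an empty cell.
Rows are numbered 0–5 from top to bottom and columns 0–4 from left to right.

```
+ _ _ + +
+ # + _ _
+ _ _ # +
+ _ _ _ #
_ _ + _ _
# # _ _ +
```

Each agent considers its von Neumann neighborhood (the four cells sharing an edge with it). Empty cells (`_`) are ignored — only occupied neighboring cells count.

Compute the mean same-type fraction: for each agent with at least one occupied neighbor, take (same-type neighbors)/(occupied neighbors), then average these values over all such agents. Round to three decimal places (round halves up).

0.590

Row 0: (0,0)+ 1/1 · (0,3)+ 1/1 · (0,4)+ 1/1
Row 1: (1,0)+ 2/3 · (1,1)# 0/2 · (1,2)+ 0/1
Row 2: (2,0)+ 2/2 · (2,3)# 0/1 · (2,4)+ 0/2
Row 3: (3,0)+ 1/1 · (3,4)# 0/1
Row 4: (4,2)+ — no occupied neighbors
Row 5: (5,0)# 1/1 · (5,1)# 1/1 · (5,4)+ — no occupied neighbors
Sum over 13 agents: 1/1 + 1/1 + 1/1 + 2/3 + 0/2 + 0/1 + 2/2 + 0/1 + 0/2 + 1/1 + 0/1 + 1/1 + 1/1 = 23/3; mean = 23/3 ÷ 13 = 23/39 = 0.589743… → 0.590.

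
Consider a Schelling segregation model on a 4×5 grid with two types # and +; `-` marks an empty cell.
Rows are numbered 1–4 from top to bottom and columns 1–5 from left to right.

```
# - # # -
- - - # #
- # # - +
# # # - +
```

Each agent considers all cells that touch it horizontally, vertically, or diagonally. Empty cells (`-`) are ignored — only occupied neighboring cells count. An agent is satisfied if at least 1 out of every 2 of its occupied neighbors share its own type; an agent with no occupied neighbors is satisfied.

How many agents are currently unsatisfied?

(1,1)# 0/0 ok
(1,3)# 2/2 ok
(1,4)# 3/3 ok
(2,4)# 4/5 ok
(2,5)# 2/3 ok
(3,2)# 4/4 ok
(3,3)# 4/4 ok
(3,5)+ 1/3 unhappy
(4,1)# 2/2 ok
(4,2)# 4/4 ok
(4,3)# 3/3 ok
(4,5)+ 1/1 ok
Unsatisfied: (3,5) — 1 in total.

1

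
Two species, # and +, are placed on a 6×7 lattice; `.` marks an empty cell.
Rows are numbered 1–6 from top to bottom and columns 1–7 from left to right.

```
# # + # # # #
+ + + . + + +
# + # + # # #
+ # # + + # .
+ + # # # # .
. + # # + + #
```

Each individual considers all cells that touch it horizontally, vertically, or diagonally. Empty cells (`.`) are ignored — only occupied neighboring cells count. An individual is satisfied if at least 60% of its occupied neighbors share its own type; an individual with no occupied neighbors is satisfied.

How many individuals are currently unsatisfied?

31

(1,1)# 1/3 ✗
(1,2)# 1/5 ✗
(1,3)+ 2/4 ✗
(1,4)# 1/4 ✗
(1,5)# 2/4 ✗
(1,6)# 2/5 ✗
(1,7)# 1/3 ✗
(2,1)+ 2/5 ✗
(2,2)+ 4/8 ✗
(2,3)+ 4/7 ✗
(2,5)+ 2/7 ✗
(2,6)+ 2/8 ✗
(2,7)+ 1/5 ✗
(3,1)# 1/5 ✗
(3,2)+ 4/8 ✗
(3,3)# 2/7 ✗
(3,4)+ 4/7 ✗
(3,5)# 2/7 ✗
(3,6)# 3/7 ✗
(3,7)# 2/4 ✗
(4,1)+ 3/5 ✓
(4,2)# 4/8 ✗
(4,3)# 4/8 ✗
(4,4)+ 2/8 ✗
(4,5)+ 2/8 ✗
(4,6)# 5/6 ✓
(5,1)+ 3/4 ✓
(5,2)+ 3/7 ✗
(5,3)# 5/8 ✓
(5,4)# 5/8 ✓
(5,5)# 4/8 ✗
(5,6)# 3/6 ✗
(6,2)+ 2/4 ✗
(6,3)# 3/5 ✓
(6,4)# 4/5 ✓
(6,5)+ 1/5 ✗
(6,6)+ 1/4 ✗
(6,7)# 1/2 ✗
Unsatisfied: (1,1), (1,2), (1,3), (1,4), (1,5), (1,6), (1,7), (2,1), (2,2), (2,3), (2,5), (2,6), (2,7), (3,1), (3,2), (3,3), (3,4), (3,5), (3,6), (3,7), (4,2), (4,3), (4,4), (4,5), (5,2), (5,5), (5,6), (6,2), (6,5), (6,6), (6,7) — 31 in total.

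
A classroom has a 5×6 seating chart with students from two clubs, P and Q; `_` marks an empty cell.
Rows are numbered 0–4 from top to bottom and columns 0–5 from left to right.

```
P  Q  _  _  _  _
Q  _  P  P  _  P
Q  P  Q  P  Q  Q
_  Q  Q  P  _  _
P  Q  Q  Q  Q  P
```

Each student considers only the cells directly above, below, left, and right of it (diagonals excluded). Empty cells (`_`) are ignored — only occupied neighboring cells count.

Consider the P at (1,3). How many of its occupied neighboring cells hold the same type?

Occupied neighbors of (1,3): (2,3)=P, (1,2)=P.
Same type (P): 2 of 2.

2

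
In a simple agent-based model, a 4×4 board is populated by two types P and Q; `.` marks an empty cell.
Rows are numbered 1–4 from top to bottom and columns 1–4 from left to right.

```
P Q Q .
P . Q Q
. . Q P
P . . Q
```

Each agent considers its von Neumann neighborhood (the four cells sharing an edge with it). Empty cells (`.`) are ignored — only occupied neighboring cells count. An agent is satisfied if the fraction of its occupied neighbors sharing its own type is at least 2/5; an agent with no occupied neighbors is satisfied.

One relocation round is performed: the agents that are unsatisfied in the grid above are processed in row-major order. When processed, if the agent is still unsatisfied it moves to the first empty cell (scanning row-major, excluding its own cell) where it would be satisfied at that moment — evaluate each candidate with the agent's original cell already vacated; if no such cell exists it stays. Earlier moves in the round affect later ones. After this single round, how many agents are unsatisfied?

Initially unsatisfied (in order): (3,4), (4,4).
  (3,4) → (3,1).
  (4,4): now satisfied by earlier moves; stays.
Resulting grid:
P Q Q .
P . Q Q
P . Q .
P . . Q
All satisfied now.

0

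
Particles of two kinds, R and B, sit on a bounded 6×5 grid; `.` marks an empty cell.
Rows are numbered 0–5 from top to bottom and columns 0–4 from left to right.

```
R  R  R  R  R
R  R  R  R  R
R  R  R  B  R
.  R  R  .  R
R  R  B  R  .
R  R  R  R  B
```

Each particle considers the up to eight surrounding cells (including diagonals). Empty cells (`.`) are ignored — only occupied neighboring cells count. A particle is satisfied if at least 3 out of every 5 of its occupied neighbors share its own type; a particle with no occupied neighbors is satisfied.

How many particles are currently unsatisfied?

4

Row 0: (0,0)R 3/3 ✓ · (0,1)R 5/5 ✓ · (0,2)R 5/5 ✓ · (0,3)R 5/5 ✓ · (0,4)R 3/3 ✓
Row 1: (1,0)R 5/5 ✓ · (1,1)R 8/8 ✓ · (1,2)R 7/8 ✓ · (1,3)R 7/8 ✓ · (1,4)R 4/5 ✓
Row 2: (2,0)R 4/4 ✓ · (2,1)R 7/7 ✓ · (2,2)R 6/7 ✓ · (2,3)B 0/7 ✗ · (2,4)R 3/4 ✓
Row 3: (3,1)R 6/7 ✓ · (3,2)R 5/7 ✓ · (3,4)R 2/3 ✓
Row 4: (4,0)R 4/4 ✓ · (4,1)R 6/7 ✓ · (4,2)B 0/7 ✗ · (4,3)R 4/6 ✓
Row 5: (5,0)R 3/3 ✓ · (5,1)R 4/5 ✓ · (5,2)R 4/5 ✓ · (5,3)R 2/4 ✗ · (5,4)B 0/2 ✗
Unsatisfied: (2,3), (4,2), (5,3), (5,4) — 4 in total.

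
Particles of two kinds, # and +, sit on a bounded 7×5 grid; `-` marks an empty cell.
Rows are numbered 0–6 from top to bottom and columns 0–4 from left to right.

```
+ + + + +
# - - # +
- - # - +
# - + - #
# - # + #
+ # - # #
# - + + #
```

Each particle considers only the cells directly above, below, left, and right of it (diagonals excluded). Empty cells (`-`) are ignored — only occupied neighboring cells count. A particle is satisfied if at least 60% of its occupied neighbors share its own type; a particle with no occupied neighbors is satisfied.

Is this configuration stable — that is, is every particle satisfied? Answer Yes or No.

Row 0: (0,0)+ 1/2 not · (0,1)+ 2/2 satisfied · (0,2)+ 2/2 satisfied · (0,3)+ 2/3 satisfied · (0,4)+ 2/2 satisfied
Row 1: (1,0)# 0/1 not · (1,3)# 0/2 not · (1,4)+ 2/3 satisfied
Row 2: (2,2)# 0/1 not · (2,4)+ 1/2 not
Row 3: (3,0)# 1/1 satisfied · (3,2)+ 0/2 not · (3,4)# 1/2 not
Row 4: (4,0)# 1/2 not · (4,2)# 0/2 not · (4,3)+ 0/3 not · (4,4)# 2/3 satisfied
Row 5: (5,0)+ 0/3 not · (5,1)# 0/1 not · (5,3)# 1/3 not · (5,4)# 3/3 satisfied
Row 6: (6,0)# 0/1 not · (6,2)+ 1/1 satisfied · (6,3)+ 1/3 not · (6,4)# 1/2 not
For instance (0,0) has only 1/2 same-type neighbors, below 3/5.

No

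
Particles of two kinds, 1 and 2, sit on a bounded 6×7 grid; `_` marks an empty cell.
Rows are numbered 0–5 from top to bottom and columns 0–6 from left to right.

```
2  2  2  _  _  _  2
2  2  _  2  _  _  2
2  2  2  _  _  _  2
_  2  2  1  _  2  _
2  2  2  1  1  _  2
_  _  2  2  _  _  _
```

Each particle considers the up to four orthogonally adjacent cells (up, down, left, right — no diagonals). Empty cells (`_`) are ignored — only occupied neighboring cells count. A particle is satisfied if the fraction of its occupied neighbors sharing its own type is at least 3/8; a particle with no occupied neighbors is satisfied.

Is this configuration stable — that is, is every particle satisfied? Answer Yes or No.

Yes

(0,0)2 2/2 ✓
(0,1)2 3/3 ✓
(0,2)2 1/1 ✓
(0,6)2 1/1 ✓
(1,0)2 3/3 ✓
(1,1)2 3/3 ✓
(1,3)2 0/0 ✓
(1,6)2 2/2 ✓
(2,0)2 2/2 ✓
(2,1)2 4/4 ✓
(2,2)2 2/2 ✓
(2,6)2 1/1 ✓
(3,1)2 3/3 ✓
(3,2)2 3/4 ✓
(3,3)1 1/2 ✓
(3,5)2 0/0 ✓
(4,0)2 1/1 ✓
(4,1)2 3/3 ✓
(4,2)2 3/4 ✓
(4,3)1 2/4 ✓
(4,4)1 1/1 ✓
(4,6)2 0/0 ✓
(5,2)2 2/2 ✓
(5,3)2 1/2 ✓
All meet the threshold, so the configuration is stable.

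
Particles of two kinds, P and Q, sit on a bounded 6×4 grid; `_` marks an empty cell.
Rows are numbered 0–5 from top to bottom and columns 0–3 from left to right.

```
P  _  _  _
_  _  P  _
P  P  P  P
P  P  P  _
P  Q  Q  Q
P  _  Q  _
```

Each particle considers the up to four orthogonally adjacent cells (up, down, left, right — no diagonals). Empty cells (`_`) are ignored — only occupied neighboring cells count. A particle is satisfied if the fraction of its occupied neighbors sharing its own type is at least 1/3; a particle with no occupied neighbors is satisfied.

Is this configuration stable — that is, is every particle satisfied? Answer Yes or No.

Row 0: (0,0)P 0/0 satisfied
Row 1: (1,2)P 1/1 satisfied
Row 2: (2,0)P 2/2 satisfied · (2,1)P 3/3 satisfied · (2,2)P 4/4 satisfied · (2,3)P 1/1 satisfied
Row 3: (3,0)P 3/3 satisfied · (3,1)P 3/4 satisfied · (3,2)P 2/3 satisfied
Row 4: (4,0)P 2/3 satisfied · (4,1)Q 1/3 satisfied · (4,2)Q 3/4 satisfied · (4,3)Q 1/1 satisfied
Row 5: (5,0)P 1/1 satisfied · (5,2)Q 1/1 satisfied
All meet the threshold, so the configuration is stable.

Yes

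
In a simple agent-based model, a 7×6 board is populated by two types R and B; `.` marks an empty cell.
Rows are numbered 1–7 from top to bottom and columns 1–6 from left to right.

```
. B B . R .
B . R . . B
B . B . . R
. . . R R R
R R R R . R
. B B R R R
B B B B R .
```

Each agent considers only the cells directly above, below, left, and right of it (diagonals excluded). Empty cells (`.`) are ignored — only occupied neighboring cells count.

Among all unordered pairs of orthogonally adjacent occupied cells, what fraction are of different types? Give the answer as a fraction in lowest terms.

Scan each occupied cell's neighbors to the right and below so each pair is counted once.
From row 1: 1 unlike of 2 pairs (running 1/2).
From row 2: 2 unlike of 3 pairs (running 3/5).
From row 3: 0 unlike of 1 pairs (running 3/6).
From row 4: 0 unlike of 4 pairs (running 3/10).
From row 5: 2 unlike of 7 pairs (running 5/17).
From row 6: 2 unlike of 8 pairs (running 7/25).
From row 7: 1 unlike of 4 pairs (running 8/29).
Total adjacent occupied pairs: 29; unlike-type pairs: 8.
8/29 is already in lowest terms.

8/29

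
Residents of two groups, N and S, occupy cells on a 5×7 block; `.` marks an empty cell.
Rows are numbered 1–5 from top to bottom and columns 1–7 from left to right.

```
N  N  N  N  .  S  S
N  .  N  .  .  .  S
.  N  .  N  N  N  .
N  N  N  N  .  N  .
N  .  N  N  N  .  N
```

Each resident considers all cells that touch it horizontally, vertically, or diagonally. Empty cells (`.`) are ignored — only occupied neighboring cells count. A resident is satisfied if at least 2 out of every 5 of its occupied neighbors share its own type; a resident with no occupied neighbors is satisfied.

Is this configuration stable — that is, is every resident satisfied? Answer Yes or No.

Yes

(1,1)N 2/2 satisfied
(1,2)N 4/4 satisfied
(1,3)N 3/3 satisfied
(1,4)N 2/2 satisfied
(1,6)S 2/2 satisfied
(1,7)S 2/2 satisfied
(2,1)N 3/3 satisfied
(2,3)N 5/5 satisfied
(2,7)S 2/3 satisfied
(3,2)N 5/5 satisfied
(3,4)N 4/4 satisfied
(3,5)N 4/4 satisfied
(3,6)N 2/3 satisfied
(4,1)N 3/3 satisfied
(4,2)N 5/5 satisfied
(4,3)N 6/6 satisfied
(4,4)N 6/6 satisfied
(4,6)N 4/4 satisfied
(5,1)N 2/2 satisfied
(5,3)N 4/4 satisfied
(5,4)N 4/4 satisfied
(5,5)N 3/3 satisfied
(5,7)N 1/1 satisfied
All meet the threshold, so the configuration is stable.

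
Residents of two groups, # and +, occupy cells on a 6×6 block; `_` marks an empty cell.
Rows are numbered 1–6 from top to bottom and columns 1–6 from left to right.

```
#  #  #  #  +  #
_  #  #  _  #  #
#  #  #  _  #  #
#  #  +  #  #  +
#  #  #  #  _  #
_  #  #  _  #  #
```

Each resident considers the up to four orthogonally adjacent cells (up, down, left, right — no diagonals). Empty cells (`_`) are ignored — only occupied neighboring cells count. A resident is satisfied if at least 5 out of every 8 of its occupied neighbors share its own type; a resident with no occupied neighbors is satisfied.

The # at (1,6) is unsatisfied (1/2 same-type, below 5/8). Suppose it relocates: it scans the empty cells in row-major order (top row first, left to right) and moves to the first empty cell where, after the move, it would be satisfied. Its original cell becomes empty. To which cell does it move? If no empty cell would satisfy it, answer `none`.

(2,1)

Vacating (1,6). Empty cells in order:
  (2,1): 3/3 same-type → satisfied — stop here.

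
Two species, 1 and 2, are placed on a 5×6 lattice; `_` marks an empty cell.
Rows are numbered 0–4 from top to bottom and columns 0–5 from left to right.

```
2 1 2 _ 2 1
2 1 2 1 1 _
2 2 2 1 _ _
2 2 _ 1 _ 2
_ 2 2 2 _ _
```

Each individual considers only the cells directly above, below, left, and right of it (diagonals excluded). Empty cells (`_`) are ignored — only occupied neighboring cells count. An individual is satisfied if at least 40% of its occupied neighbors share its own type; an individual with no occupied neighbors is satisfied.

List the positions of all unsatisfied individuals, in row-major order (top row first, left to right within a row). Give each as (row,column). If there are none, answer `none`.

(0,1), (0,4), (0,5), (1,1)

Row 0: (0,0)2 1/2 satisfied · (0,1)1 1/3 not · (0,2)2 1/2 satisfied · (0,4)2 0/2 not · (0,5)1 0/1 not
Row 1: (1,0)2 2/3 satisfied · (1,1)1 1/4 not · (1,2)2 2/4 satisfied · (1,3)1 2/3 satisfied · (1,4)1 1/2 satisfied
Row 2: (2,0)2 3/3 satisfied · (2,1)2 3/4 satisfied · (2,2)2 2/3 satisfied · (2,3)1 2/3 satisfied
Row 3: (3,0)2 2/2 satisfied · (3,1)2 3/3 satisfied · (3,3)1 1/2 satisfied · (3,5)2 0/0 satisfied
Row 4: (4,1)2 2/2 satisfied · (4,2)2 2/2 satisfied · (4,3)2 1/2 satisfied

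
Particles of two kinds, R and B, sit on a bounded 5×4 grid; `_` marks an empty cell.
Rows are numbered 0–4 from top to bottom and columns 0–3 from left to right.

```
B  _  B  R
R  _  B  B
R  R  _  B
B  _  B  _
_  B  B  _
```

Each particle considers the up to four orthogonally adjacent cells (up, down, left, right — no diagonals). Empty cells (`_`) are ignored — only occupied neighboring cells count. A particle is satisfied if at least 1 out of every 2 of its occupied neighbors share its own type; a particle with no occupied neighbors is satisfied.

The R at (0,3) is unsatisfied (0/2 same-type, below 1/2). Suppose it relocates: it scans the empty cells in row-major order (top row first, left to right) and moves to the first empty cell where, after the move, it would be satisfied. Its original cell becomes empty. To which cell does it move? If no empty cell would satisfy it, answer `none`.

Vacating (0,3). Empty cells in order:
  (0,1): 0/2 same-type → still unsatisfied.
  (1,1): 2/3 same-type → satisfied — stop here.

(1,1)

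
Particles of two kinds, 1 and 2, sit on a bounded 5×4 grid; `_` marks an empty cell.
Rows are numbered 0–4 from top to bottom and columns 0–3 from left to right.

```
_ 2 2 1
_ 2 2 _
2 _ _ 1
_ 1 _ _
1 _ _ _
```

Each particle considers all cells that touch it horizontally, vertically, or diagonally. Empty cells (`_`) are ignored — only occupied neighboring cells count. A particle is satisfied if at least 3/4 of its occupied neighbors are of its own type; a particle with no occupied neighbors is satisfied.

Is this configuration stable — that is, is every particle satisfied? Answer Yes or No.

No

Row 0: (0,1)2 3/3 satisfied · (0,2)2 3/4 satisfied · (0,3)1 0/2 not
Row 1: (1,1)2 4/4 satisfied · (1,2)2 3/5 not
Row 2: (2,0)2 1/2 not · (2,3)1 0/1 not
Row 3: (3,1)1 1/2 not
Row 4: (4,0)1 1/1 satisfied
For instance (0,3) has only 0/2 same-type neighbors, below 3/4.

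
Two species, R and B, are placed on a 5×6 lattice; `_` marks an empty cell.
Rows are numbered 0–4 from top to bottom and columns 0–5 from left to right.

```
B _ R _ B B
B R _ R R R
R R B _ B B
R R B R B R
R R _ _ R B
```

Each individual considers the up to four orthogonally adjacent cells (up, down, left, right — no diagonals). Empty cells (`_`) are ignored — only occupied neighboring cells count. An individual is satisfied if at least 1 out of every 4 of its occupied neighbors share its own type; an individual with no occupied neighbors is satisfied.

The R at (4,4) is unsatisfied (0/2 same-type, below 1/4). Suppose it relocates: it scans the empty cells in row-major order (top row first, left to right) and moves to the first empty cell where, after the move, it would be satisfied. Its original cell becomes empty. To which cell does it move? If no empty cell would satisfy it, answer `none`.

Vacating (4,4). Empty cells in order:
  (0,1): 2/3 same-type → satisfied — stop here.

(0,1)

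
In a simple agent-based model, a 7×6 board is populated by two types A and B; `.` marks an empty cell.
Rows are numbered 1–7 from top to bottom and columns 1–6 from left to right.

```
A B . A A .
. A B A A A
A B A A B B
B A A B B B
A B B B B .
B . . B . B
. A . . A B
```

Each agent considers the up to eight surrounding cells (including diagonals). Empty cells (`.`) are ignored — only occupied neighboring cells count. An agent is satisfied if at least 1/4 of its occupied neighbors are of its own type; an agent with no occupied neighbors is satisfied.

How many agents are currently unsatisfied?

2

Row 1: (1,1)A 1/2 ok · (1,2)B 1/3 ok · (1,4)A 3/4 ok · (1,5)A 4/4 ok
Row 2: (2,2)A 3/6 ok · (2,3)B 2/7 ok · (2,4)A 5/7 ok · (2,5)A 5/7 ok · (2,6)A 2/4 ok
Row 3: (3,1)A 2/4 ok · (3,2)B 2/7 ok · (3,3)A 5/8 ok · (3,4)A 4/8 ok · (3,5)B 4/8 ok · (3,6)B 3/5 ok
Row 4: (4,1)B 2/5 ok · (4,2)A 4/8 ok · (4,3)A 3/8 ok · (4,4)B 5/8 ok · (4,5)B 6/7 ok · (4,6)B 4/4 ok
Row 5: (5,1)A 1/4 ok · (5,2)B 3/6 ok · (5,3)B 4/6 ok · (5,4)B 5/6 ok · (5,5)B 6/6 ok
Row 6: (6,1)B 1/3 ok · (6,4)B 3/4 ok · (6,6)B 2/3 ok
Row 7: (7,2)A 0/1 unhappy · (7,5)A 0/3 unhappy · (7,6)B 1/2 ok
Unsatisfied: (7,2), (7,5) — 2 in total.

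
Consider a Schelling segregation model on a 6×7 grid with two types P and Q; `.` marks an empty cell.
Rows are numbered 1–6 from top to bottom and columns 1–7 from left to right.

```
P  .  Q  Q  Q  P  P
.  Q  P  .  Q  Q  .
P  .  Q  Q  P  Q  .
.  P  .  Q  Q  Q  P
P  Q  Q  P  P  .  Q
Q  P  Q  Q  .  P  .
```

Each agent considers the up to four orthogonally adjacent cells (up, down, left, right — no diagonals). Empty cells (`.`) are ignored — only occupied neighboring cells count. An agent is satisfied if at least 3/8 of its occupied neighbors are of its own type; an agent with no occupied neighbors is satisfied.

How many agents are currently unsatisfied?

12

(1,1)P 0/0 satisfied
(1,3)Q 1/2 satisfied
(1,4)Q 2/2 satisfied
(1,5)Q 2/3 satisfied
(1,6)P 1/3 not
(1,7)P 1/1 satisfied
(2,2)Q 0/1 not
(2,3)P 0/3 not
(2,5)Q 2/3 satisfied
(2,6)Q 2/3 satisfied
(3,1)P 0/0 satisfied
(3,3)Q 1/2 satisfied
(3,4)Q 2/3 satisfied
(3,5)P 0/4 not
(3,6)Q 2/3 satisfied
(4,2)P 0/1 not
(4,4)Q 2/3 satisfied
(4,5)Q 2/4 satisfied
(4,6)Q 2/3 satisfied
(4,7)P 0/2 not
(5,1)P 0/2 not
(5,2)Q 1/4 not
(5,3)Q 2/3 satisfied
(5,4)P 1/4 not
(5,5)P 1/2 satisfied
(5,7)Q 0/1 not
(6,1)Q 0/2 not
(6,2)P 0/3 not
(6,3)Q 2/3 satisfied
(6,4)Q 1/2 satisfied
(6,6)P 0/0 satisfied
Unsatisfied: (1,6), (2,2), (2,3), (3,5), (4,2), (4,7), (5,1), (5,2), (5,4), (5,7), (6,1), (6,2) — 12 in total.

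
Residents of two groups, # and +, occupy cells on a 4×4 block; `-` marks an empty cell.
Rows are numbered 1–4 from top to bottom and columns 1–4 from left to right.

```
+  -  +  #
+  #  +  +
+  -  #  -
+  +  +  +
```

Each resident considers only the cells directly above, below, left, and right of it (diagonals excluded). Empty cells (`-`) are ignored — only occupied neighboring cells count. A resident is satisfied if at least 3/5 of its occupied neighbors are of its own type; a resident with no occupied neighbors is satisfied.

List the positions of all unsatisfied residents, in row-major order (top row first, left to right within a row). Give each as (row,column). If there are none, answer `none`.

(1,1)+ 1/1 satisfied
(1,3)+ 1/2 not
(1,4)# 0/2 not
(2,1)+ 2/3 satisfied
(2,2)# 0/2 not
(2,3)+ 2/4 not
(2,4)+ 1/2 not
(3,1)+ 2/2 satisfied
(3,3)# 0/2 not
(4,1)+ 2/2 satisfied
(4,2)+ 2/2 satisfied
(4,3)+ 2/3 satisfied
(4,4)+ 1/1 satisfied

(1,3), (1,4), (2,2), (2,3), (2,4), (3,3)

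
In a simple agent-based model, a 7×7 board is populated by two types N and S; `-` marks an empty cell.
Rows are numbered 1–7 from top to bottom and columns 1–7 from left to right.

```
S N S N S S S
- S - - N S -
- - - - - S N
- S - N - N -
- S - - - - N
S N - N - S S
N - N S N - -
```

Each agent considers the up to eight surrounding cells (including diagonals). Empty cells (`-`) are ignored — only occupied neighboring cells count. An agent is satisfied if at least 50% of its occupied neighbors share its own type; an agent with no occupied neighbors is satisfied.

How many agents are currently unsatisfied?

Row 1: (1,1)S 1/2 ✓ · (1,2)N 0/3 ✗ · (1,3)S 1/3 ✗ · (1,4)N 1/3 ✗ · (1,5)S 2/4 ✓ · (1,6)S 3/4 ✓ · (1,7)S 2/2 ✓
Row 2: (2,2)S 2/3 ✓ · (2,5)N 1/5 ✗ · (2,6)S 4/6 ✓
Row 3: (3,6)S 1/4 ✗ · (3,7)N 1/3 ✗
Row 4: (4,2)S 1/1 ✓ · (4,4)N 0/0 ✓ · (4,6)N 2/3 ✓
Row 5: (5,2)S 2/3 ✓ · (5,7)N 1/3 ✗
Row 6: (6,1)S 1/3 ✗ · (6,2)N 2/4 ✓ · (6,4)N 2/3 ✓ · (6,6)S 1/3 ✗ · (6,7)S 1/2 ✓
Row 7: (7,1)N 1/2 ✓ · (7,3)N 2/3 ✓ · (7,4)S 0/3 ✗ · (7,5)N 1/3 ✗
Unsatisfied: (1,2), (1,3), (1,4), (2,5), (3,6), (3,7), (5,7), (6,1), (6,6), (7,4), (7,5) — 11 in total.

11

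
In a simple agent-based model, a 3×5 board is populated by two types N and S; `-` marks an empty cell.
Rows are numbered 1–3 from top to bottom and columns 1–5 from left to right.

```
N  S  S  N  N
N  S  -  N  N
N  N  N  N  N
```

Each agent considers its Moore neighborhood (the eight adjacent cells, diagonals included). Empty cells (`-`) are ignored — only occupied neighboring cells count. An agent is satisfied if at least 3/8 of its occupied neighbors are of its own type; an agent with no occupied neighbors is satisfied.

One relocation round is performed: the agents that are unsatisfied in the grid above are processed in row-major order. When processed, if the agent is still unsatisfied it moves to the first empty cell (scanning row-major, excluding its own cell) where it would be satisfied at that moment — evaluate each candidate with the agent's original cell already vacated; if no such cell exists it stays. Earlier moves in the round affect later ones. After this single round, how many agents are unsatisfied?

Initially unsatisfied (in order): (1,1), (2,2).
  (1,1) → (2,3).
  (2,2) → (1,1).
Resulting grid:
S S S N N
N - N N N
N N N N N
Unsatisfied now: (1,3).

1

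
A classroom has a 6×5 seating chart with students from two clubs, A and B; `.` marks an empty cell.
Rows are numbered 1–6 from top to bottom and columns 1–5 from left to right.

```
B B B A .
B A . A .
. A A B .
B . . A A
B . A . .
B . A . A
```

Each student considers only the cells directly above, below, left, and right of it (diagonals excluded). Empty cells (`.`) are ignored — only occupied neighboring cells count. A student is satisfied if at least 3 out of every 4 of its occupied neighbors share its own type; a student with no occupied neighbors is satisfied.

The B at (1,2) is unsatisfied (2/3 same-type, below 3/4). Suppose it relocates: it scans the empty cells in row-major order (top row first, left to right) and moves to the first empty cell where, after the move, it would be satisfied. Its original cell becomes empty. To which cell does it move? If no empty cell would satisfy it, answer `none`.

none

Vacating (1,2). Empty cells in order:
  (1,5): 0/1 same-type → still unsatisfied.
  (2,3): 1/4 same-type → still unsatisfied.
  (2,5): 0/1 same-type → still unsatisfied.
  (3,1): 2/3 same-type → still unsatisfied.
  (3,5): 1/2 same-type → still unsatisfied.
  (4,2): 1/2 same-type → still unsatisfied.
  (4,3): 0/3 same-type → still unsatisfied.
  (5,2): 1/2 same-type → still unsatisfied.
  (5,4): 0/2 same-type → still unsatisfied.
  (5,5): 0/2 same-type → still unsatisfied.
  (6,2): 1/2 same-type → still unsatisfied.
  (6,4): 0/2 same-type → still unsatisfied.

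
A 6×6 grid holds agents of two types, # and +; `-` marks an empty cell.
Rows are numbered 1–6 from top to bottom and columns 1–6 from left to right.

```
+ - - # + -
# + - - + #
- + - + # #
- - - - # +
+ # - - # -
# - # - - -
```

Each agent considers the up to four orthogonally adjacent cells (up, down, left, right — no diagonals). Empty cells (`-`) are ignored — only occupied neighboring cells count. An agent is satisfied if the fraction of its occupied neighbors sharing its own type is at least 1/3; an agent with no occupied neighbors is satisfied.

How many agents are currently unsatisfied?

8

Row 1: (1,1)+ 0/1 unhappy · (1,4)# 0/1 unhappy · (1,5)+ 1/2 ok
Row 2: (2,1)# 0/2 unhappy · (2,2)+ 1/2 ok · (2,5)+ 1/3 ok · (2,6)# 1/2 ok
Row 3: (3,2)+ 1/1 ok · (3,4)+ 0/1 unhappy · (3,5)# 2/4 ok · (3,6)# 2/3 ok
Row 4: (4,5)# 2/3 ok · (4,6)+ 0/2 unhappy
Row 5: (5,1)+ 0/2 unhappy · (5,2)# 0/1 unhappy · (5,5)# 1/1 ok
Row 6: (6,1)# 0/1 unhappy · (6,3)# 0/0 ok
Unsatisfied: (1,1), (1,4), (2,1), (3,4), (4,6), (5,1), (5,2), (6,1) — 8 in total.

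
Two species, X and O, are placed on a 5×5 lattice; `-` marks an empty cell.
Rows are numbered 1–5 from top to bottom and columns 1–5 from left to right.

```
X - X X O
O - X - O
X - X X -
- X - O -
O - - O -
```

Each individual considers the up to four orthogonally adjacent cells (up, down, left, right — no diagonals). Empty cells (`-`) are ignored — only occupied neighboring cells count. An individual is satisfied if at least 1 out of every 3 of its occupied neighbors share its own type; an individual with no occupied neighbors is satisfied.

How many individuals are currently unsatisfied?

(1,1)X 0/1 unhappy
(1,3)X 2/2 ok
(1,4)X 1/2 ok
(1,5)O 1/2 ok
(2,1)O 0/2 unhappy
(2,3)X 2/2 ok
(2,5)O 1/1 ok
(3,1)X 0/1 unhappy
(3,3)X 2/2 ok
(3,4)X 1/2 ok
(4,2)X 0/0 ok
(4,4)O 1/2 ok
(5,1)O 0/0 ok
(5,4)O 1/1 ok
Unsatisfied: (1,1), (2,1), (3,1) — 3 in total.

3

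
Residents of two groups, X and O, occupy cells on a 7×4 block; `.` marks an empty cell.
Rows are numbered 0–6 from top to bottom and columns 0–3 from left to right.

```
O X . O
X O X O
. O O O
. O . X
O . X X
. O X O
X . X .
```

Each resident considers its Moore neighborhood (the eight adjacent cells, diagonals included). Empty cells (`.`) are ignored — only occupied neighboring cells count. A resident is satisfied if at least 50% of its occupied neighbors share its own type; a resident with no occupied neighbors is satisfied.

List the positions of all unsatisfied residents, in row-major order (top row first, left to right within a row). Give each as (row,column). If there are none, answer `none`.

(0,0), (1,0), (1,2), (5,1), (5,3), (6,0), (6,2)

Row 0: (0,0)O 1/3 unhappy · (0,1)X 2/4 ok · (0,3)O 1/2 ok
Row 1: (1,0)X 1/4 unhappy · (1,1)O 3/6 ok · (1,2)X 1/7 unhappy · (1,3)O 3/4 ok
Row 2: (2,1)O 3/5 ok · (2,2)O 5/7 ok · (2,3)O 2/4 ok
Row 3: (3,1)O 3/4 ok · (3,3)X 2/4 ok
Row 4: (4,0)O 2/2 ok · (4,2)X 3/6 ok · (4,3)X 3/4 ok
Row 5: (5,1)O 1/5 unhappy · (5,2)X 3/5 ok · (5,3)O 0/4 unhappy
Row 6: (6,0)X 0/1 unhappy · (6,2)X 1/3 unhappy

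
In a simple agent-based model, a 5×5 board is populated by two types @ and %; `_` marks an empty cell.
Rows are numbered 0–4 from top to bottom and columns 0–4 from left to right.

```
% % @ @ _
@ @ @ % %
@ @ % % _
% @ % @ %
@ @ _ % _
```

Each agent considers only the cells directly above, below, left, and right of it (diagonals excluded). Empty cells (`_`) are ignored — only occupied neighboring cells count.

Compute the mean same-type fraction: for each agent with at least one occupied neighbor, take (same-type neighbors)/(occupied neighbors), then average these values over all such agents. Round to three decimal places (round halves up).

Row 0: (0,0)% 1/2 · (0,1)% 1/3 · (0,2)@ 2/3 · (0,3)@ 1/2
Row 1: (1,0)@ 2/3 · (1,1)@ 3/4 · (1,2)@ 2/4 · (1,3)% 2/4 · (1,4)% 1/1
Row 2: (2,0)@ 2/3 · (2,1)@ 3/4 · (2,2)% 2/4 · (2,3)% 2/3
Row 3: (3,0)% 0/3 · (3,1)@ 2/4 · (3,2)% 1/3 · (3,3)@ 0/4 · (3,4)% 0/1
Row 4: (4,0)@ 1/2 · (4,1)@ 2/2 · (4,3)% 0/1
Sum over 21 agents: 1/2 + 1/3 + 2/3 + 1/2 + 2/3 + 3/4 + 2/4 + 2/4 + 1/1 + 2/3 + 3/4 + 2/4 + 2/3 + 0/3 + 2/4 + 1/3 + 0/4 + 0/1 + 1/2 + 2/2 + 0/1 = 31/3; mean = 31/3 ÷ 21 = 31/63 = 0.492063… → 0.492.

0.492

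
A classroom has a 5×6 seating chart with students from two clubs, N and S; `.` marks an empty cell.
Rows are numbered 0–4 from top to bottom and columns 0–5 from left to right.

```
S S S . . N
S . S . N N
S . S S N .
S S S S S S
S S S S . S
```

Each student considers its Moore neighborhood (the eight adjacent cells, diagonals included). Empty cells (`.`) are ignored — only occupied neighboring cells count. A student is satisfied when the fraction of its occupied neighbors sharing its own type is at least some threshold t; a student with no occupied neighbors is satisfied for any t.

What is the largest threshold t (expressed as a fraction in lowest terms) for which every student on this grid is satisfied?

1/3

Row 0: (0,0)S 2/2 · (0,1)S 4/4 · (0,2)S 2/2 · (0,5)N 2/2
Row 1: (1,0)S 3/3 · (1,2)S 4/4 · (1,4)N 3/4 · (1,5)N 3/3
Row 2: (2,0)S 3/3 · (2,2)S 5/5 · (2,3)S 5/7 · (2,4)N 2/6
Row 3: (3,0)S 4/4 · (3,1)S 7/7 · (3,2)S 7/7 · (3,3)S 6/7 · (3,4)S 5/6 · (3,5)S 2/3
Row 4: (4,0)S 3/3 · (4,1)S 5/5 · (4,2)S 5/5 · (4,3)S 4/4 · (4,5)S 2/2
The smallest same-type fraction is 2/6 at (2,4), which reduces to 1/3. Any threshold above that leaves this student unsatisfied.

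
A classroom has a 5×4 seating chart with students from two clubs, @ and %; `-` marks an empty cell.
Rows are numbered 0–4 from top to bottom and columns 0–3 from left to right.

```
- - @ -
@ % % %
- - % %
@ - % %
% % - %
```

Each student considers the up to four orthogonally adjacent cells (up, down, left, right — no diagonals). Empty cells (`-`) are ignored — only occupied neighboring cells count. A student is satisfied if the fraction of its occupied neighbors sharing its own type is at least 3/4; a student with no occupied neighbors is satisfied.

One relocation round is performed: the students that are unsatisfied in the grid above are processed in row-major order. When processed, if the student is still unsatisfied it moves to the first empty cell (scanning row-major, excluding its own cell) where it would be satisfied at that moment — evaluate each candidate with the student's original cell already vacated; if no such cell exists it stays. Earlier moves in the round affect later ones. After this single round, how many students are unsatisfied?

0

Initially unsatisfied (in order): (0,2), (1,0), (1,1), (3,0), (4,0).
  (0,2) → (0,0).
  (1,0) → (2,0).
  (1,1): now satisfied by earlier moves; stays.
  (3,0): no empty cell satisfies it; stays.
  (4,0) → (0,2).
Resulting grid:
@ - % -
- % % %
@ - % %
@ - % %
- % - %
All satisfied now.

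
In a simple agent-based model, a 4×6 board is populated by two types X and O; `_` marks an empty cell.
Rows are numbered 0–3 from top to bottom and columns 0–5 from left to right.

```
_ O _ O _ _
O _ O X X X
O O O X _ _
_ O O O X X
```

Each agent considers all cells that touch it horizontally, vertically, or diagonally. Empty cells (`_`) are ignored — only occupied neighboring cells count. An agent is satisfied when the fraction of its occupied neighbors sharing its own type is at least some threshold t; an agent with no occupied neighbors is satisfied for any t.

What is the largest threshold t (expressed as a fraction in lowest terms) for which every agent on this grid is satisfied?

1/3

(0,1)O 2/2
(0,3)O 1/3
(1,0)O 3/3
(1,2)O 4/6
(1,3)X 2/5
(1,4)X 3/4
(1,5)X 1/1
(2,0)O 3/3
(2,1)O 6/6
(2,2)O 5/7
(2,3)X 3/7
(3,1)O 4/4
(3,2)O 4/5
(3,3)O 2/4
(3,4)X 2/3
(3,5)X 1/1
The smallest same-type fraction is 1/3 at (0,3), which reduces to 1/3. Any threshold above that leaves this agent unsatisfied.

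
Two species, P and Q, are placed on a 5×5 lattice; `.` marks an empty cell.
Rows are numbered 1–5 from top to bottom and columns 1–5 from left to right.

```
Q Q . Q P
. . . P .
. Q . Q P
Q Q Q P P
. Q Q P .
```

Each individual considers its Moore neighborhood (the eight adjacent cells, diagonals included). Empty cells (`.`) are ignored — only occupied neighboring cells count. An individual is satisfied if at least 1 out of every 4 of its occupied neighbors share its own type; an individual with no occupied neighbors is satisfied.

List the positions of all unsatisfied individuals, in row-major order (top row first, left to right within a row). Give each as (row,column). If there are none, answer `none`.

(1,4), (3,4)

(1,1)Q 1/1 ✓
(1,2)Q 1/1 ✓
(1,4)Q 0/2 ✗
(1,5)P 1/2 ✓
(2,4)P 2/4 ✓
(3,2)Q 3/3 ✓
(3,4)Q 1/5 ✗
(3,5)P 3/4 ✓
(4,1)Q 3/3 ✓
(4,2)Q 5/5 ✓
(4,3)Q 5/7 ✓
(4,4)P 3/6 ✓
(4,5)P 3/4 ✓
(5,2)Q 4/4 ✓
(5,3)Q 3/5 ✓
(5,4)P 2/4 ✓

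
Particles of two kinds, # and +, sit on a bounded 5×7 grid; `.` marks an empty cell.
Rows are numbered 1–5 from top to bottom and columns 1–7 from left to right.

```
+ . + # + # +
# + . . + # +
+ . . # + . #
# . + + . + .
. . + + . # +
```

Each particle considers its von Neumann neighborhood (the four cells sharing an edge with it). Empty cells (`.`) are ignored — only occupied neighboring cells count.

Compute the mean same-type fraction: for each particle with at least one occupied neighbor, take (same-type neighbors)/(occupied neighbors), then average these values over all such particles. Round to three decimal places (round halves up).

(1,1)+ 0/1
(1,3)+ 0/1
(1,4)# 0/2
(1,5)+ 1/3
(1,6)# 1/3
(1,7)+ 1/2
(2,1)# 0/3
(2,2)+ 0/1
(2,5)+ 2/3
(2,6)# 1/3
(2,7)+ 1/3
(3,1)+ 0/2
(3,4)# 0/2
(3,5)+ 1/2
(3,7)# 0/1
(4,1)# 0/1
(4,3)+ 2/2
(4,4)+ 2/3
(4,6)+ 0/1
(5,3)+ 2/2
(5,4)+ 2/2
(5,6)# 0/2
(5,7)+ 0/1
Sum over 23 particles: 0/1 + 0/1 + 0/2 + 1/3 + 1/3 + 1/2 + 0/3 + 0/1 + 2/3 + 1/3 + 1/3 + 0/2 + 0/2 + 1/2 + 0/1 + 0/1 + 2/2 + 2/3 + 0/1 + 2/2 + 2/2 + 0/2 + 0/1 = 20/3; mean = 20/3 ÷ 23 = 20/69 = 0.289855… → 0.290.

0.290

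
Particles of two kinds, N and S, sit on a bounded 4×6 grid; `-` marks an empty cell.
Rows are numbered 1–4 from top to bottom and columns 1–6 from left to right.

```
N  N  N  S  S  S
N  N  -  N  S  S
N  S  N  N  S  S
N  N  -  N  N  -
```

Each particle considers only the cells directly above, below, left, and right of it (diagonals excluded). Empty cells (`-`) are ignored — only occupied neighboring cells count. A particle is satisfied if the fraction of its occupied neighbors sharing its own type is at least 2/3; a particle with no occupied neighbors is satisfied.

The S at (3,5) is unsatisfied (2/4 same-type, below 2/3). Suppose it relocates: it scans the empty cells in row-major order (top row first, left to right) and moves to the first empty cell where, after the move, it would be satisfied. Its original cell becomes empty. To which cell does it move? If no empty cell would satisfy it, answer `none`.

Vacating (3,5). Empty cells in order:
  (2,3): 0/4 same-type → still unsatisfied.
  (4,3): 0/3 same-type → still unsatisfied.
  (4,6): 1/2 same-type → still unsatisfied.

none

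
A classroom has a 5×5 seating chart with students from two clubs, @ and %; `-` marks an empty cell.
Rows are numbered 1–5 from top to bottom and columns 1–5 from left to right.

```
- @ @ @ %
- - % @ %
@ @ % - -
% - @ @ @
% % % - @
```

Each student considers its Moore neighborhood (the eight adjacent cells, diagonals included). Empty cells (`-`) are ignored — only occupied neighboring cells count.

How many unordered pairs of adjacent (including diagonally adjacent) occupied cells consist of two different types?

Scan each occupied cell's neighbors to the right and below (and the two forward diagonals) so each pair is counted once.
Row 1: @(1,2)–@(1,3)= @(1,2)–%(2,3)≠ @(1,3)–@(1,4)= @(1,3)–%(2,3)≠ @(1,3)–@(2,4)= @(1,4)–%(1,5)≠ @(1,4)–@(2,4)= @(1,4)–%(2,5)≠ @(1,4)–%(2,3)≠ %(1,5)–%(2,5)= %(1,5)–@(2,4)≠  → 6/11 unlike.
Row 2: %(2,3)–@(2,4)≠ %(2,3)–%(3,3)= %(2,3)–@(3,2)≠ @(2,4)–%(2,5)≠ @(2,4)–%(3,3)≠  → 4/5 unlike.
Row 3: @(3,1)–@(3,2)= @(3,1)–%(4,1)≠ @(3,2)–%(3,3)≠ @(3,2)–@(4,3)= @(3,2)–%(4,1)≠ %(3,3)–@(4,3)≠ %(3,3)–@(4,4)≠  → 5/7 unlike.
Row 4: %(4,1)–%(5,1)= %(4,1)–%(5,2)= @(4,3)–@(4,4)= @(4,3)–%(5,3)≠ @(4,3)–%(5,2)≠ @(4,4)–@(4,5)= @(4,4)–@(5,5)= @(4,4)–%(5,3)≠ @(4,5)–@(5,5)=  → 3/9 unlike.
Row 5: %(5,1)–%(5,2)= %(5,2)–%(5,3)=  → 0/2 unlike.
Total adjacent occupied pairs: 34; unlike-type pairs: 18.

18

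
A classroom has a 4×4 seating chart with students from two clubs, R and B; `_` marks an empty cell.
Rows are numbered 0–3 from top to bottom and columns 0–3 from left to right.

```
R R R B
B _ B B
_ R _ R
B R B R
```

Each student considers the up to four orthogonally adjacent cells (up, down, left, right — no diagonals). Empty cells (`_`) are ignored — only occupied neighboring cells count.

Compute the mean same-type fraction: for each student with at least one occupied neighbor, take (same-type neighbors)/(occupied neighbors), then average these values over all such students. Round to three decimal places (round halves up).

(0,0)R 1/2
(0,1)R 2/2
(0,2)R 1/3
(0,3)B 1/2
(1,0)B 0/1
(1,2)B 1/2
(1,3)B 2/3
(2,1)R 1/1
(2,3)R 1/2
(3,0)B 0/1
(3,1)R 1/3
(3,2)B 0/2
(3,3)R 1/2
Sum over 13 students: 1/2 + 2/2 + 1/3 + 1/2 + 0/1 + 1/2 + 2/3 + 1/1 + 1/2 + 0/1 + 1/3 + 0/2 + 1/2 = 35/6; mean = 35/6 ÷ 13 = 35/78 = 0.448717… → 0.449.

0.449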